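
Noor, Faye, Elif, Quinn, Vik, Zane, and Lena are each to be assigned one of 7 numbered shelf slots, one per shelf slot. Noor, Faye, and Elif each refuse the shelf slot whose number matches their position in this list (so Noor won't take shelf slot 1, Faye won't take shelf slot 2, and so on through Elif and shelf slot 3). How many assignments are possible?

Let Aᵢ (for i ∈ {1, 2, 3}) be the placements that put person i in their forbidden shelf slot. Any j of these fix j positions, leaving (7−j)! ways to fill the rest, and there are C(3,j) ways to pick which j.
By inclusion–exclusion, the number of valid placements is Σ_{j=0}^{3} (−1)^j C(3,j)·(7−j)!.
Computing: 5040 − 2160 + 360 − 24 = 3216.

3216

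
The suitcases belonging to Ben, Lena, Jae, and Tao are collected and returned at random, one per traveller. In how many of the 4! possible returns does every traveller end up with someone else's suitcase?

9

Count assignments avoiding every fixed point. For any j of the 4 travellers fixed to their own suitcase, the other 4−j can be arranged in (4−j)! ways.
By inclusion–exclusion this is Σ_{j=0}^{4} (−1)^j C(4,j)·(4−j)!.
Computing: 24 − 24 + 12 − 4 + 1 = 9.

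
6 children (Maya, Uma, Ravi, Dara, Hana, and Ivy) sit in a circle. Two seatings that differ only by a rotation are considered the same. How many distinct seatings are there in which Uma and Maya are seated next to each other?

48

Treat {Uma, Maya} as one unit (2 internal orders) and seat the resulting 5 units around the table: (4)! circular arrangements.
So 2 × (4)! = 2 × 24 = 48.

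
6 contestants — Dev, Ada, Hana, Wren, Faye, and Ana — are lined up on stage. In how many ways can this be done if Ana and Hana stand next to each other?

Place the 4 others and the Ana-Hana pair as 5 objects in a line; the pair has 2 internal arrangements.
That gives 2 × 5! = 2 × 120 = 240.

240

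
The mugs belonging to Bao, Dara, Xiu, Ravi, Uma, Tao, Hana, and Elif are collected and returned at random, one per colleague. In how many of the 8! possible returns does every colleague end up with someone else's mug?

Count assignments avoiding every fixed point. For any j of the 8 colleagues fixed to their own mug, the other 8−j can be arranged in (8−j)! ways.
By inclusion–exclusion this is Σ_{j=0}^{8} (−1)^j C(8,j)·(8−j)!.
Computing: 40320 − 40320 + 20160 − 6720 + 1680 − 336 + 56 − 8 + 1 = 14833.

14833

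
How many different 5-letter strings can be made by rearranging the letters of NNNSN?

NNNSN has 5 letters with N appearing 4 times.
So there are 5! / (4!) = 5 distinguishable arrangements.

5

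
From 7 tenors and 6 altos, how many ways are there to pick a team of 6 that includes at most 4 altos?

Split by how many altos are chosen (0 through 4).
Sum: C(6,0)·C(7,6) + C(6,1)·C(7,5) + C(6,2)·C(7,4) + C(6,3)·C(7,3) + C(6,4)·C(7,2) = 7 + 126 + 525 + 700 + 315 = 1673.

1673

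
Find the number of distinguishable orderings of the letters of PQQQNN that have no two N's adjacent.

There are 6!/(3!·2!) = 60 arrangements of PQQQNN in total.
Arrangements with the N's together: treat NN as one letter, giving (5)!/(3!) = 20.
Subtracting, 60 − 20 = 40 arrangements keep the N's apart.

40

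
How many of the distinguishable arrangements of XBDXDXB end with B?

Fix B in the last position and arrange the remaining 6 letters.
Those 6 letters have D appearing twice and X appearing 3 times, giving (6)!/(3!·2!) = 60.

60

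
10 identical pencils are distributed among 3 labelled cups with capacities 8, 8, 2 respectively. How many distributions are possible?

24

By stars and bars, unrestricted non-negative solutions to x_1+…+x_3 = 10 number C(10+2,2) = 66.
Subtract solutions that violate a single cap (substitute x_i' = x_i − (cap_i+1)): x_1 ≥ 9 gives C(3,2) = 3; x_2 ≥ 9 gives C(3,2) = 3; x_3 ≥ 3 gives C(9,2) = 36. Together 42.
No two caps can be exceeded simultaneously, so the pair terms are all 0.
By inclusion–exclusion the count is 66 − 42 + 0 = 24.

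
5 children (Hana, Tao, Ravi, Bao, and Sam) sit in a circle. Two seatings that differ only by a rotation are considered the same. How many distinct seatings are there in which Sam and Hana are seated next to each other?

Treat {Sam, Hana} as one unit (2 internal orders) and seat the resulting 4 units around the table: (3)! circular arrangements.
So 2 × (3)! = 2 × 6 = 12.

12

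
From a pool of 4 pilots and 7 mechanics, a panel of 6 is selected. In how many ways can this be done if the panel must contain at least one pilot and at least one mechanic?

455

Total 6-person selections from all 11: C(11,6) = 462.
Selections missing a whole group: no pilots → C(7,6) = 7; no mechanics → C(4,6) = 0.
Both groups omitted at once is impossible, so 462 − 7 = 455.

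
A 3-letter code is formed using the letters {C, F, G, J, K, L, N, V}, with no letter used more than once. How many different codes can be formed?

Choose and order 3 of the 8 symbols: the first letter has 8 options, the next 7, then 6.
8 × 7 × 6 = 336.

336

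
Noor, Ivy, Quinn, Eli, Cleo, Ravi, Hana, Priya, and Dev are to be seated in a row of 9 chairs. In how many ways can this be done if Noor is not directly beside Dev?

Of the 9! = 362880 arrangements, those with Noor and Dev adjacent number 2 × 8! = 80640 (treat the pair as a block with 2 internal orders).
So 362880 − 80640 = 282240 arrangements keep them apart.

282240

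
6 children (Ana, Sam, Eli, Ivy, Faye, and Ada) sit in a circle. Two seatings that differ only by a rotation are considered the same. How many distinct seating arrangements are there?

120

Seat Ana anywhere (absorbing the rotational symmetry), then permute the other 5: (5)! = 120.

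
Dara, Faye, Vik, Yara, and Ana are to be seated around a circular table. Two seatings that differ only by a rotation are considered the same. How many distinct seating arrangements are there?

Seat Dara anywhere (absorbing the rotational symmetry), then permute the other 4: (4)! = 24.

24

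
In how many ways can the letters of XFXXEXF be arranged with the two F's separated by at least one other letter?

75

There are 7!/(4!·2!) = 105 arrangements of XFXXEXF in total.
Arrangements with the F's together: treat FF as one letter, giving (6)!/(4!) = 30.
Subtracting, 105 − 30 = 75 arrangements keep the F's apart.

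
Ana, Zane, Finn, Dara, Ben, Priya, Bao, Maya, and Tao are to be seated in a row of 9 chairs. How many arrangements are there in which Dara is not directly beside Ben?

Of the 9! = 362880 arrangements, those with Dara and Ben adjacent number 2 × 8! = 80640 (treat the pair as a block with 2 internal orders).
So 362880 − 80640 = 282240 arrangements keep them apart.

282240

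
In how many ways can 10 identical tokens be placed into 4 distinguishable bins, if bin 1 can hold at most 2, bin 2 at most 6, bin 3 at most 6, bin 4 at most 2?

By stars and bars, unrestricted non-negative solutions to x_1+…+x_4 = 10 number C(10+3,3) = 286.
Subtract solutions that violate a single cap (substitute x_i' = x_i − (cap_i+1)): x_1 ≥ 3 gives C(10,3) = 120; x_2 ≥ 7 gives C(6,3) = 20; x_3 ≥ 7 gives C(6,3) = 20; x_4 ≥ 3 gives C(10,3) = 120. Together 280.
Add back pairs where two caps are both exceeded: 1 + 1 + 35 + 0 + 1 + 1 = 39.
By inclusion–exclusion the count is 286 − 280 + 39 = 45.

45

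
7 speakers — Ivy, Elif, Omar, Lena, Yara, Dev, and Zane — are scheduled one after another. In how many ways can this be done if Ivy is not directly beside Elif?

3600

Of the 7! = 5040 arrangements, those with Ivy and Elif adjacent number 2 × 6! = 1440 (treat the pair as a block with 2 internal orders).
So 5040 − 1440 = 3600 arrangements keep them apart.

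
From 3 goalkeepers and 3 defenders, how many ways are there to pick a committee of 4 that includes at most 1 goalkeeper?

3

Split by how many goalkeepers are chosen (0 through 1).
Sum: C(3,0)·C(3,4) + C(3,1)·C(3,3) = 0 + 3 = 3.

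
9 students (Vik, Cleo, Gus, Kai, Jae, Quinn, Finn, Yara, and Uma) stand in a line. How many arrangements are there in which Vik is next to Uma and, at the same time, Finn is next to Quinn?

Treat {Vik,Uma} as one block (2 orders) and {Finn,Quinn} as another (2 orders).
That leaves 7 units to arrange: 2 × 2 × 7! = 4 × 5040 = 20160.

20160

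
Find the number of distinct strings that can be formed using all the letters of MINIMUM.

The 7 letters of MINIMUM have repeats: I appearing twice and M appearing 3 times.
So there are 7! / (3!·2!) = 420 distinguishable arrangements.

420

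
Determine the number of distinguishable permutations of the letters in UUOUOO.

20

UUOUOO has 6 letters with O appearing 3 times and U appearing 3 times.
Dividing 6! = 720 by 3!·3! = 36 for the repeated letters gives 20.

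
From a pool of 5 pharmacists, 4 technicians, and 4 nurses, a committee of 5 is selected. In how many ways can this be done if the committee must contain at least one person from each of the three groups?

980

Unrestricted: C(13,5) = 1287 ways to pick any 5 of the 13.
Subtract selections that omit an entire group: no pharmacists → C(8,5) = 56; no technicians → C(9,5) = 126; no nurses → C(9,5) = 126.
Add back selections omitting two groups (i.e. drawn from a single group): C(5,5) + C(4,5) + C(4,5) = 1.
By inclusion–exclusion: 1287 − 308 + 1 = 980.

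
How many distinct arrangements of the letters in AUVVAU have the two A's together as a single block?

30

Treat the 2 copies of A as a single block. The multiset to arrange is then {AA, U, U, V, V}, 5 items in all.
That gives (5)!/(2!·2!) = 30 arrangements.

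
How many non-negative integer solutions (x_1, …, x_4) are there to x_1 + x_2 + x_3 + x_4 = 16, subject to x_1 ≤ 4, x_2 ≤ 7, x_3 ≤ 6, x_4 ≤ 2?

Without the upper bounds there are C(19,3) = 969 ways to split 16 among 4 variables.
Subtract solutions that violate a single cap (substitute x_i' = x_i − (cap_i+1)): x_1 ≥ 5 gives C(14,3) = 364; x_2 ≥ 8 gives C(11,3) = 165; x_3 ≥ 7 gives C(12,3) = 220; x_4 ≥ 3 gives C(16,3) = 560. Together 1309.
Add back pairs where two caps are both exceeded: 20 + 35 + 165 + 4 + 56 + 84 = 364.
Subtract triples: 0 + 1 + 4 + 0 = 5.
By inclusion–exclusion the count is 969 − 1309 + 364 − 5 = 19.

19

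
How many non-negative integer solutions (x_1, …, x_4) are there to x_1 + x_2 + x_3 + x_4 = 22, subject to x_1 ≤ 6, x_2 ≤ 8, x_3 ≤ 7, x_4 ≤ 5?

Ignoring the caps, the number of non-negative solutions to x_1+…+x_4 = 22 is C(25,3) = 2300.
Subtract solutions that violate a single cap (substitute x_i' = x_i − (cap_i+1)): x_1 ≥ 7 gives C(18,3) = 816; x_2 ≥ 9 gives C(16,3) = 560; x_3 ≥ 8 gives C(17,3) = 680; x_4 ≥ 6 gives C(19,3) = 969. Together 3025.
Add back pairs where two caps are both exceeded: 84 + 120 + 220 + 56 + 120 + 165 = 765.
Subtract triples: 0 + 1 + 4 + 0 = 5.
By inclusion–exclusion the count is 2300 − 3025 + 765 − 5 = 35.

35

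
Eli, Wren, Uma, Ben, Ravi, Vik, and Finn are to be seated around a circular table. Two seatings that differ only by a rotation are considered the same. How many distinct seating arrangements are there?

Seat Eli anywhere (absorbing the rotational symmetry), then permute the other 6: (6)! = 720.

720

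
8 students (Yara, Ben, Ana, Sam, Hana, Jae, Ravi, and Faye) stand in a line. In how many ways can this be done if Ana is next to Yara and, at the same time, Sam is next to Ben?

2880

Treat {Ana,Yara} as one block (2 orders) and {Sam,Ben} as another (2 orders).
That leaves 6 units to arrange: 2 × 2 × 6! = 4 × 720 = 2880.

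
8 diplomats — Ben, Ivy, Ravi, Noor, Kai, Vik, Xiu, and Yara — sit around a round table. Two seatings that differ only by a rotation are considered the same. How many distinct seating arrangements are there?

Fix one person's seat to break rotational symmetry; the remaining 7 people can be arranged in (7)! = 5040 ways.

5040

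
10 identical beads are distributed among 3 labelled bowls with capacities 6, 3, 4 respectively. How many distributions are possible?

10

Ignoring the caps, the number of non-negative solutions to x_1+…+x_3 = 10 is C(12,2) = 66.
Subtract solutions that violate a single cap (substitute x_i' = x_i − (cap_i+1)): x_1 ≥ 7 gives C(5,2) = 10; x_2 ≥ 4 gives C(8,2) = 28; x_3 ≥ 5 gives C(7,2) = 21. Together 59.
Add back pairs where two caps are both exceeded: 0 + 0 + 3 = 3.
By inclusion–exclusion the count is 66 − 59 + 3 = 10.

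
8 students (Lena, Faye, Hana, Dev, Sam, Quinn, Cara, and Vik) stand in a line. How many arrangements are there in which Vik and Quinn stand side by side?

Place the 6 others and the Vik-Quinn pair as 7 objects in a line; the pair has 2 internal arrangements.
That gives 2 × 7! = 2 × 5040 = 10080.

10080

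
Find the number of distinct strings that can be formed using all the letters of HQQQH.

HQQQH has 5 letters with H appearing twice and Q appearing 3 times.
So there are 5! / (3!·2!) = 10 distinguishable arrangements.

10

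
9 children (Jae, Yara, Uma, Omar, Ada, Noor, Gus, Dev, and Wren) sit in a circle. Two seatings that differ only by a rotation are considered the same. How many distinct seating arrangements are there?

40320

Fix one person's seat to break rotational symmetry; the remaining 8 people can be arranged in (8)! = 40320 ways.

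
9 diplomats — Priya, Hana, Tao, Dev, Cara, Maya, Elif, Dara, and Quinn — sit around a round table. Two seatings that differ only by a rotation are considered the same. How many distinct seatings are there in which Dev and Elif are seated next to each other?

Glue Dev and Elif into a block (2 internal orders). Seating 8 units around a circle gives (7)! arrangements.
So 2 × (7)! = 2 × 5040 = 10080.

10080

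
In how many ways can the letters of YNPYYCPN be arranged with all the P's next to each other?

Treat the 2 copies of P as a single block. The multiset to arrange is then {PP, C, N, N, Y, Y, Y}, 7 items in all.
That gives (7)!/(3!·2!) = 420 arrangements.

420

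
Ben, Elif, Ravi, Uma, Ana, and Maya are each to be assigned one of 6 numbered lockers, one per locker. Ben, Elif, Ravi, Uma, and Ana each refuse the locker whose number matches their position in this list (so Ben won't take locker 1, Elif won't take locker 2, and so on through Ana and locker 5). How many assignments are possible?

Let Aᵢ (for 1 ≤ i ≤ 5) be the placements that put person i in their forbidden locker. Any j of these fix j positions, leaving (6−j)! ways to fill the rest, and there are C(5,j) ways to pick which j.
By inclusion–exclusion, the number of valid placements is Σ_{j=0}^{5} (−1)^j C(5,j)·(6−j)!.
Computing: 720 − 600 + 240 − 60 + 10 − 1 = 309.

309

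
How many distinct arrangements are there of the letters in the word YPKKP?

Letter multiplicities in YPKKP: K×2, P×2, Y×1.
The number of distinct arrangements is 5!/(2!·2!) = 120/4 = 30.

30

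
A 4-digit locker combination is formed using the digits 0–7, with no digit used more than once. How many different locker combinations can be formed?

1680

This is a permutation of 4 out of 8: P(8,4) = 8!/4!.
8 × 7 × 6 × 5 = 1680.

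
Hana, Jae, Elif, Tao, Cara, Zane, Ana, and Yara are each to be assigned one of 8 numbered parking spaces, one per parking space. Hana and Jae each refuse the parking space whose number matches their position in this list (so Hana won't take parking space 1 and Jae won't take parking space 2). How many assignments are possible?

30960

Let Aᵢ (for i ∈ {1, 2}) be the placements that put person i in their forbidden parking space. Any j of these fix j positions, leaving (8−j)! ways to fill the rest, and there are C(2,j) ways to pick which j.
By inclusion–exclusion, the number of valid placements is Σ_{j=0}^{2} (−1)^j C(2,j)·(8−j)!.
Computing: 40320 − 10080 + 720 = 30960.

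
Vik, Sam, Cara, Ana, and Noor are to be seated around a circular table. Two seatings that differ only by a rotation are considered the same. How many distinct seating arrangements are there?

24

Around a circle, 5 distinct people have 5!/5 = (4)! = 24 rotationally distinct seatings.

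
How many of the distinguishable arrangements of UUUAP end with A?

With the last slot taken by A, it remains to arrange the other 4 letters (UUUP).
Those 4 letters have U appearing 3 times, giving (4)!/(3!) = 4.

4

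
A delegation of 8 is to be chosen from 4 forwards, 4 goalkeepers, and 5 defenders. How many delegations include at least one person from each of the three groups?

1268

Unrestricted: C(13,8) = 1287 ways to pick any 8 of the 13.
Selections missing a whole group: no forwards → C(9,8) = 9; no goalkeepers → C(9,8) = 9; no defenders → C(8,8) = 1.
Add back selections omitting two groups (i.e. drawn from a single group): C(4,8) + C(4,8) + C(5,8) = 0.
By inclusion–exclusion: 1287 − 19 + 0 = 1268.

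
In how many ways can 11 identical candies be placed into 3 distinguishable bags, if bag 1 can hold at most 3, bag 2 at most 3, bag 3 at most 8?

10

Ignoring the caps, the number of non-negative solutions to x_1+…+x_3 = 11 is C(13,2) = 78.
Subtract solutions that violate a single cap (substitute x_i' = x_i − (cap_i+1)): x_1 ≥ 4 gives C(9,2) = 36; x_2 ≥ 4 gives C(9,2) = 36; x_3 ≥ 9 gives C(4,2) = 6. Together 78.
Add back pairs where two caps are both exceeded: 10 + 0 + 0 = 10.
By inclusion–exclusion the count is 78 − 78 + 10 = 10.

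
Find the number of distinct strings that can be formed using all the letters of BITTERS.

2520

BITTERS has 7 letters with T appearing twice.
So there are 7! / (2!) = 2520 distinguishable arrangements.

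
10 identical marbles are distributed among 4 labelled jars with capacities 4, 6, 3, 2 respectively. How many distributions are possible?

41

Without the upper bounds there are C(13,3) = 286 ways to split 10 among 4 jars.
Subtract solutions that violate a single cap (substitute x_i' = x_i − (cap_i+1)): x_1 ≥ 5 gives C(8,3) = 56; x_2 ≥ 7 gives C(6,3) = 20; x_3 ≥ 4 gives C(9,3) = 84; x_4 ≥ 3 gives C(10,3) = 120. Together 280.
Add back pairs where two caps are both exceeded: 0 + 4 + 10 + 0 + 1 + 20 = 35.
By inclusion–exclusion the count is 286 − 280 + 35 = 41.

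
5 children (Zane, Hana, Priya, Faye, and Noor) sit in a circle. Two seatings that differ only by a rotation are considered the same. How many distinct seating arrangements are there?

Seat Zane anywhere (absorbing the rotational symmetry), then permute the other 4: (4)! = 24.

24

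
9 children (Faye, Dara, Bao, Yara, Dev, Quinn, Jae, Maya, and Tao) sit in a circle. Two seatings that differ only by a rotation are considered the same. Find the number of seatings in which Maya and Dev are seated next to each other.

10080

Treat {Maya, Dev} as one unit (2 internal orders) and seat the resulting 8 units around the table: (7)! circular arrangements.
So 2 × (7)! = 2 × 5040 = 10080.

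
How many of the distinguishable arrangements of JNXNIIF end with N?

360

Fix N in the last position and arrange the remaining 6 letters.
Those 6 letters have I appearing twice, giving (6)!/(2!) = 360.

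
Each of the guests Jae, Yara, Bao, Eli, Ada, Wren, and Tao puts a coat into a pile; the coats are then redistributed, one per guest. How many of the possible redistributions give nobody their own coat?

Let Aᵢ be the assignments in which guest i gets their own coat. We want the size of the complement of A₁∪…∪A_7.
By inclusion–exclusion this is Σ_{j=0}^{7} (−1)^j C(7,j)·(7−j)!.
Computing: 5040 − 5040 + 2520 − 840 + 210 − 42 + 7 − 1 = 1854.

1854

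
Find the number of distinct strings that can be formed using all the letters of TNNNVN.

The 6 letters of TNNNVN have repeats: N appearing 4 times.
So there are 6! / (4!) = 30 distinguishable arrangements.

30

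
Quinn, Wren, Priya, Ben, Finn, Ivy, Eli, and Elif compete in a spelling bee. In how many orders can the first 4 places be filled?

1680

There are 8 choices for 1st place, 7 for 2nd, and so on down to 5 for position 4.
That gives 8 × 7 × 6 × 5 = 1680.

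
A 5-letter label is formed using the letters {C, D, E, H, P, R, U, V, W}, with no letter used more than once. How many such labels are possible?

15120

This is a permutation of 5 out of 9: P(9,5) = 9!/4!.
That product is 9 × 8 × 7 × 6 × 5 = 15120.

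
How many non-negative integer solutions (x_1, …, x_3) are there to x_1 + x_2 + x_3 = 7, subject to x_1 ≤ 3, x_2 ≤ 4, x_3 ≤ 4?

14

Without the upper bounds there are C(9,2) = 36 ways to split 7 among 3 variables.
Subtract solutions that violate a single cap (substitute x_i' = x_i − (cap_i+1)): x_1 ≥ 4 gives C(5,2) = 10; x_2 ≥ 5 gives C(4,2) = 6; x_3 ≥ 5 gives C(4,2) = 6. Together 22.
No two caps can be exceeded simultaneously, so the pair terms are all 0.
By inclusion–exclusion the count is 36 − 22 + 0 = 14.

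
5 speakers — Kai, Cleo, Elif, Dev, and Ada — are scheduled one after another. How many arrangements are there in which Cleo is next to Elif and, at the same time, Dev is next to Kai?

24

Treat {Cleo,Elif} as one block (2 orders) and {Dev,Kai} as another (2 orders).
That leaves 3 units to arrange: 2 × 2 × 3! = 4 × 6 = 24.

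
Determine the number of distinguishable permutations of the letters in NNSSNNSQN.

504

Letter multiplicities in NNSSNNSQN: N×5, Q×1, S×3.
Dividing 9! = 362880 by 5!·3! = 720 for the repeated letters gives 504.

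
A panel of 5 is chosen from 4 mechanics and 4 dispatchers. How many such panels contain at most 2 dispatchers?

Split by how many dispatchers are chosen (0 through 2).
Sum: C(4,0)·C(4,5) + C(4,1)·C(4,4) + C(4,2)·C(4,3) = 0 + 4 + 24 = 28.

28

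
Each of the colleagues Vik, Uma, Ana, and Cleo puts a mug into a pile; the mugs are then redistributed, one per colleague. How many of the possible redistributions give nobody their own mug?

This is the derangement count D_4: permutations of 4 items with no fixed point.
By inclusion–exclusion this is Σ_{j=0}^{4} (−1)^j C(4,j)·(4−j)!.
Computing: 24 − 24 + 12 − 4 + 1 = 9.

9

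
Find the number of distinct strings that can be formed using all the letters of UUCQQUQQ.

UUCQQUQQ has 8 letters with Q appearing 4 times and U appearing 3 times.
The number of distinct arrangements is 8!/(4!·3!) = 40320/144 = 280.

280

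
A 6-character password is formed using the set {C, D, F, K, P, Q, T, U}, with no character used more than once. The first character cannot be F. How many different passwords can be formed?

The first character has 8−1 = 7 choices (anything except F).
The remaining 5 characters are filled from the other 7 symbols without repetition: 7 × 6 × 5 × 4 × 3 = 2520.
Total: 7 × 2520 = 17640.

17640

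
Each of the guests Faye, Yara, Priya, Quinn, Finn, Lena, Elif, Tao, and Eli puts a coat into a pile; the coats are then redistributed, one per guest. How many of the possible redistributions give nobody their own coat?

133496

Count assignments avoiding every fixed point. For any j of the 9 guests fixed to their own coat, the other 9−j can be arranged in (9−j)! ways.
By inclusion–exclusion this is Σ_{j=0}^{9} (−1)^j C(9,j)·(9−j)!.
Computing: 362880 − 362880 + 181440 − 60480 + 15120 − 3024 + 504 − 72 + 9 − 1 = 133496.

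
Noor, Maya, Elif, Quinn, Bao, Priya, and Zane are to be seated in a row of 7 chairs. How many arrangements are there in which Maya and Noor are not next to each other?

3600

There are 7! = 5040 arrangements in all. If Maya and Noor are adjacent, merging them into one block gives 2·(6)! = 1440 arrangements.
Complementary counting: 5040 − 1440 = 3600.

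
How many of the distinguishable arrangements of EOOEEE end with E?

10

With the last slot taken by E, it remains to arrange the other 5 letters (OOEEE).
Those 5 letters have E appearing 3 times and O appearing twice, giving (5)!/(3!·2!) = 10.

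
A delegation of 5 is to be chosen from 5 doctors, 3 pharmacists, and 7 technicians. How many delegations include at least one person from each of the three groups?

1925

With no constraint there are C(15,5) = 3003 possible selections.
Subtract selections that omit an entire group: no doctors → C(10,5) = 252; no pharmacists → C(12,5) = 792; no technicians → C(8,5) = 56.
Add back selections omitting two groups (i.e. drawn from a single group): C(5,5) + C(3,5) + C(7,5) = 22.
By inclusion–exclusion: 3003 − 1100 + 22 = 1925.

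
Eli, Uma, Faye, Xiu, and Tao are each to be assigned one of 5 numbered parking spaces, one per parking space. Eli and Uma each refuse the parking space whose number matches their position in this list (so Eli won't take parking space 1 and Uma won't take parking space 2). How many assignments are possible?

Let Aᵢ (for i ∈ {1, 2}) be the placements that put person i in their forbidden parking space. Any j of these fix j positions, leaving (5−j)! ways to fill the rest, and there are C(2,j) ways to pick which j.
By inclusion–exclusion, the number of valid placements is Σ_{j=0}^{2} (−1)^j C(2,j)·(5−j)!.
Computing: 120 − 48 + 6 = 78.

78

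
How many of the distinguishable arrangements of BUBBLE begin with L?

With the first slot taken by L, it remains to arrange the other 5 letters (BUBBE).
Those 5 letters have B appearing 3 times, giving (5)!/(3!) = 20.

20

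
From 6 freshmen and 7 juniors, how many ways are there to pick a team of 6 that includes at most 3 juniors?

Split by how many juniors are chosen (0 through 3).
Sum: C(7,0)·C(6,6) + C(7,1)·C(6,5) + C(7,2)·C(6,4) + C(7,3)·C(6,3) = 1 + 42 + 315 + 700 = 1058.

1058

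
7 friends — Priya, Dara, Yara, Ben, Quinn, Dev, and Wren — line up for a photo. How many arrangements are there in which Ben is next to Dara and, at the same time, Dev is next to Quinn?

Treat {Ben,Dara} as one block (2 orders) and {Dev,Quinn} as another (2 orders).
That leaves 5 units to arrange: 2 × 2 × 5! = 4 × 120 = 480.

480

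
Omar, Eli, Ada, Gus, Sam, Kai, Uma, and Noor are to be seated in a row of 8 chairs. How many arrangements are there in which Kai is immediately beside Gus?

Glue Kai and Gus into one block (2 internal orders), leaving 7 units to arrange in a row.
So the count is 2·(7)! = 10080.

10080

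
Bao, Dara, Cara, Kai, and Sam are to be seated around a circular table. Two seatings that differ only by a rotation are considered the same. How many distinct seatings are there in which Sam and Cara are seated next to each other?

12

Glue Sam and Cara into a block (2 internal orders). Seating 4 units around a circle gives (3)! arrangements.
So 2 × (3)! = 2 × 6 = 12.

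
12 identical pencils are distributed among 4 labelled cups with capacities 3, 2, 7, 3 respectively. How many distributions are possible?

19

By stars and bars, unrestricted non-negative solutions to x_1+…+x_4 = 12 number C(12+3,3) = 455.
Subtract solutions that violate a single cap (substitute x_i' = x_i − (cap_i+1)): x_1 ≥ 4 gives C(11,3) = 165; x_2 ≥ 3 gives C(12,3) = 220; x_3 ≥ 8 gives C(7,3) = 35; x_4 ≥ 4 gives C(11,3) = 165. Together 585.
Add back pairs where two caps are both exceeded: 56 + 1 + 35 + 4 + 56 + 1 = 153.
Subtract triples: 0 + 4 + 0 + 0 = 4.
By inclusion–exclusion the count is 455 − 585 + 153 − 4 = 19.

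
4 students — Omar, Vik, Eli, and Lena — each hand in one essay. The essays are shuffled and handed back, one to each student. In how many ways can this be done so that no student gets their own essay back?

9

This is the derangement count D_4: permutations of 4 items with no fixed point.
By inclusion–exclusion this is Σ_{j=0}^{4} (−1)^j C(4,j)·(4−j)!.
Computing: 24 − 24 + 12 − 4 + 1 = 9.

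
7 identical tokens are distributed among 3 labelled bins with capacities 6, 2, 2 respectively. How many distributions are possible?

Without the upper bounds there are C(9,2) = 36 ways to split 7 among 3 bins.
Subtract solutions that violate a single cap (substitute x_i' = x_i − (cap_i+1)): x_1 ≥ 7 gives C(2,2) = 1; x_2 ≥ 3 gives C(6,2) = 15; x_3 ≥ 3 gives C(6,2) = 15. Together 31.
Add back pairs where two caps are both exceeded: 0 + 0 + 3 = 3.
By inclusion–exclusion the count is 36 − 31 + 3 = 8.

8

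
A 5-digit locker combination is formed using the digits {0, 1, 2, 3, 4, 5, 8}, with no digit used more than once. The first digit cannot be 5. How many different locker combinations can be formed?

2160

The first digit has 7−1 = 6 choices (anything except 5).
The remaining 4 digits are filled from the other 6 symbols without repetition: 6 × 5 × 4 × 3 = 360.
Total: 6 × 360 = 2160.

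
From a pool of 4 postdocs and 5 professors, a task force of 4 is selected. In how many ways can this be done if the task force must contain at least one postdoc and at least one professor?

Total 4-person selections from all 9: C(9,4) = 126.
Selections missing a whole group: no postdocs → C(5,4) = 5; no professors → C(4,4) = 1.
Both groups omitted at once is impossible, so 126 − 6 = 120.

120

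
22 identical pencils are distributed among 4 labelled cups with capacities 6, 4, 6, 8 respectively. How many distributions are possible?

Without the upper bounds there are C(25,3) = 2300 ways to split 22 among 4 cups.
Subtract solutions that violate a single cap (substitute x_i' = x_i − (cap_i+1)): x_1 ≥ 7 gives C(18,3) = 816; x_2 ≥ 5 gives C(20,3) = 1140; x_3 ≥ 7 gives C(18,3) = 816; x_4 ≥ 9 gives C(16,3) = 560. Together 3332.
Add back pairs where two caps are both exceeded: 286 + 165 + 84 + 286 + 165 + 84 = 1070.
Subtract triples: 20 + 4 + 0 + 4 = 28.
By inclusion–exclusion the count is 2300 − 3332 + 1070 − 28 = 10.

10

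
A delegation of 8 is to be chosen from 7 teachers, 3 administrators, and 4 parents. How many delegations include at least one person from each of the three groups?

Unrestricted: C(14,8) = 3003 ways to pick any 8 of the 14.
Subtract selections that omit an entire group: no teachers → C(7,8) = 0; no administrators → C(11,8) = 165; no parents → C(10,8) = 45.
Add back selections omitting two groups (i.e. drawn from a single group): C(7,8) + C(3,8) + C(4,8) = 0.
By inclusion–exclusion: 3003 − 210 + 0 = 2793.

2793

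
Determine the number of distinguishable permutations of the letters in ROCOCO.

Letter multiplicities in ROCOCO: C×2, O×3, R×1.
The number of distinct arrangements is 6!/(3!·2!) = 720/12 = 60.

60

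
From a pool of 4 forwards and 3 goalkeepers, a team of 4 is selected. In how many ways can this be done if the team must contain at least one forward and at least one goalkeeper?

With no constraint there are C(7,4) = 35 possible selections.
Subtract selections that omit an entire group: no forwards → C(3,4) = 0; no goalkeepers → C(4,4) = 1.
Both groups omitted at once is impossible, so 35 − 1 = 34.

34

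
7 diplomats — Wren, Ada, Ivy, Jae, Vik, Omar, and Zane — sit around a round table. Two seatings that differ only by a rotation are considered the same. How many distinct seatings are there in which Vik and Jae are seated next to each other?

Glue Vik and Jae into a block (2 internal orders). Seating 6 units around a circle gives (5)! arrangements.
So 2 × (5)! = 2 × 120 = 240.

240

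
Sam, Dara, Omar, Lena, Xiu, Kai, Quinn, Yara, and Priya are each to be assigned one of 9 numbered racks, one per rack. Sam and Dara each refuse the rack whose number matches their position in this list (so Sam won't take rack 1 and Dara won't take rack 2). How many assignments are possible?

Let Aᵢ (for i ∈ {1, 2}) be the placements that put person i in their forbidden rack. Any j of these fix j positions, leaving (9−j)! ways to fill the rest, and there are C(2,j) ways to pick which j.
By inclusion–exclusion, the number of valid placements is Σ_{j=0}^{2} (−1)^j C(2,j)·(9−j)!.
Computing: 362880 − 80640 + 5040 = 287280.

287280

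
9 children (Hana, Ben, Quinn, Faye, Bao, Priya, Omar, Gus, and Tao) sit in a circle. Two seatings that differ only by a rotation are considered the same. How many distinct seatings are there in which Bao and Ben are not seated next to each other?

30240

Without the restriction there are (8)! = 40320 seatings.
Those with Bao next to Ben: fuse the pair into one unit and seat 8 units around a circle — 2·(7)! = 10080.
Subtracting, 40320 − 10080 = 30240.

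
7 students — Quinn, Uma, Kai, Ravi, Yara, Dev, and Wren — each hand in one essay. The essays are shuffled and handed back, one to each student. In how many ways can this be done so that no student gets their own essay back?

This is the derangement count D_7: permutations of 7 items with no fixed point.
By inclusion–exclusion this is Σ_{j=0}^{7} (−1)^j C(7,j)·(7−j)!.
Computing: 5040 − 5040 + 2520 − 840 + 210 − 42 + 7 − 1 = 1854.

1854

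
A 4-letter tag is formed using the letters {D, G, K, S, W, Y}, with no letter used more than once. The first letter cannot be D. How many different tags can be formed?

300

The first letter has 6−1 = 5 choices (anything except D).
The remaining 3 letters are filled from the other 5 symbols without repetition: 5 × 4 × 3 = 60.
Total: 5 × 60 = 300.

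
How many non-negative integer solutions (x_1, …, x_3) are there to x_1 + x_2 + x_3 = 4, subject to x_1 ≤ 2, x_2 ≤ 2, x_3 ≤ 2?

Without the upper bounds there are C(6,2) = 15 ways to split 4 among 3 variables.
Subtract solutions that violate a single cap (substitute x_i' = x_i − (cap_i+1)): x_1 ≥ 3 gives C(3,2) = 3; x_2 ≥ 3 gives C(3,2) = 3; x_3 ≥ 3 gives C(3,2) = 3. Together 9.
No two caps can be exceeded simultaneously, so the pair terms are all 0.
By inclusion–exclusion the count is 15 − 9 + 0 = 6.

6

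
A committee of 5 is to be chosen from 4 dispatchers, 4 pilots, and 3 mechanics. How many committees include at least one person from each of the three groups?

364

Unrestricted: C(11,5) = 462 ways to pick any 5 of the 11.
Subtract selections that omit an entire group: no dispatchers → C(7,5) = 21; no pilots → C(7,5) = 21; no mechanics → C(8,5) = 56.
Add back selections omitting two groups (i.e. drawn from a single group): C(4,5) + C(4,5) + C(3,5) = 0.
By inclusion–exclusion: 462 − 98 + 0 = 364.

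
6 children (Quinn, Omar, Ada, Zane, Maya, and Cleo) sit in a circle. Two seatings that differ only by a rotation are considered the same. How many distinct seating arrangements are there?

Seat Quinn anywhere (absorbing the rotational symmetry), then permute the other 5: (5)! = 120.

120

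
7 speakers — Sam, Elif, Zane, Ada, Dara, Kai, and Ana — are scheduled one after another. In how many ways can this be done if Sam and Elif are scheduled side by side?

1440

Glue Sam and Elif into one block (2 internal orders), leaving 6 units to arrange in a row.
So the count is 2·(6)! = 1440.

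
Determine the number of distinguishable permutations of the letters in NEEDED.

The 6 letters of NEEDED have repeats: D appearing twice and E appearing 3 times.
So there are 6! / (3!·2!) = 60 distinguishable arrangements.

60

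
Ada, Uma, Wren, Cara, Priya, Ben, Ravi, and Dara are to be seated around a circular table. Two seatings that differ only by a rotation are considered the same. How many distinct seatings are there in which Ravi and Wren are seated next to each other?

1440

Glue Ravi and Wren into a block (2 internal orders). Seating 7 units around a circle gives (6)! arrangements.
So 2 × (6)! = 2 × 720 = 1440.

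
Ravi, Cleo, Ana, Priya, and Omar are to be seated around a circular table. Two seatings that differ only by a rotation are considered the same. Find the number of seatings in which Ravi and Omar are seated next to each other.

12

Glue Ravi and Omar into a block (2 internal orders). Seating 4 units around a circle gives (3)! arrangements.
So 2 × (3)! = 2 × 6 = 12.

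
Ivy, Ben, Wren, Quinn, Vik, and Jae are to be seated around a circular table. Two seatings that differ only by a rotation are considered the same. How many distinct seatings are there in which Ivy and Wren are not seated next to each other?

All circular seatings of 6 people number (5)! = 120.
Those with Ivy next to Wren: fuse the pair into one unit and seat 5 units around a circle — 2·(4)! = 48.
Subtracting, 120 − 48 = 72.

72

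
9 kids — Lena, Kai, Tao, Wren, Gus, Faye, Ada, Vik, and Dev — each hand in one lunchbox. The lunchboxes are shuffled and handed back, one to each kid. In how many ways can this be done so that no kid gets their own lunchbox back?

This is the derangement count D_9: permutations of 9 items with no fixed point.
By inclusion–exclusion this is Σ_{j=0}^{9} (−1)^j C(9,j)·(9−j)!.
Computing: 362880 − 362880 + 181440 − 60480 + 15120 − 3024 + 504 − 72 + 9 − 1 = 133496.

133496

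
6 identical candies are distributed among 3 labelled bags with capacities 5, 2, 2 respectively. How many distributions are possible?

8

Ignoring the caps, the number of non-negative solutions to x_1+…+x_3 = 6 is C(8,2) = 28.
Subtract solutions that violate a single cap (substitute x_i' = x_i − (cap_i+1)): x_1 ≥ 6 gives C(2,2) = 1; x_2 ≥ 3 gives C(5,2) = 10; x_3 ≥ 3 gives C(5,2) = 10. Together 21.
Add back pairs where two caps are both exceeded: 0 + 0 + 1 = 1.
By inclusion–exclusion the count is 28 − 21 + 1 = 8.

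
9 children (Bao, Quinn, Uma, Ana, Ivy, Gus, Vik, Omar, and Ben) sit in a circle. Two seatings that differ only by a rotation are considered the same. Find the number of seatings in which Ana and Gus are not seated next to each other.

30240

Without the restriction there are (8)! = 40320 seatings.
Seatings with Ana beside Gus: treat them as a block with 2 internal orders, giving 2 × (7)! = 10080.
Subtracting, 40320 − 10080 = 30240.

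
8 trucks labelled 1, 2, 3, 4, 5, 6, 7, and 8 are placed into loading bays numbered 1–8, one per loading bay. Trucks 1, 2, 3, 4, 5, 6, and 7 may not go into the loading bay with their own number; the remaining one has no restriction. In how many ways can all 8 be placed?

16687

Let Aᵢ (for 1 ≤ i ≤ 7) be the placements that put truck i in its forbidden loading bay. Any j of these fix j positions, leaving (8−j)! ways to fill the rest, and there are C(7,j) ways to pick which j.
By inclusion–exclusion, the number of valid placements is Σ_{j=0}^{7} (−1)^j C(7,j)·(8−j)!.
Computing: 40320 − 35280 + 15120 − 4200 + 840 − 126 + 14 − 1 = 16687.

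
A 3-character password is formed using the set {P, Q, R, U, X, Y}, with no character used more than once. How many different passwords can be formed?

Choose and order 3 of the 6 symbols: the first character has 6 options, the next 5, then 4.
6 × 5 × 4 = 120.

120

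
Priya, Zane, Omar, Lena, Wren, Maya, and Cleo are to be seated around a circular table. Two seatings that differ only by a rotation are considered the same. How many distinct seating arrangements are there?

720

Seat Priya anywhere (absorbing the rotational symmetry), then permute the other 6: (6)! = 720.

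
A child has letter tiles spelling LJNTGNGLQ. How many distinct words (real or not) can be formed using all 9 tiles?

45360

LJNTGNGLQ has 9 letters with G appearing twice, L appearing twice, and N appearing twice.
The number of distinct arrangements is 9!/(2!·2!·2!) = 362880/8 = 45360.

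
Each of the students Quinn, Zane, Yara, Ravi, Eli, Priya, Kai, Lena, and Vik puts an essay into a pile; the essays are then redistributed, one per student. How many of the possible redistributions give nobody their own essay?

Count assignments avoiding every fixed point. For any j of the 9 students fixed to their own essay, the other 9−j can be arranged in (9−j)! ways.
By inclusion–exclusion this is Σ_{j=0}^{9} (−1)^j C(9,j)·(9−j)!.
Computing: 362880 − 362880 + 181440 − 60480 + 15120 − 3024 + 504 − 72 + 9 − 1 = 133496.

133496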